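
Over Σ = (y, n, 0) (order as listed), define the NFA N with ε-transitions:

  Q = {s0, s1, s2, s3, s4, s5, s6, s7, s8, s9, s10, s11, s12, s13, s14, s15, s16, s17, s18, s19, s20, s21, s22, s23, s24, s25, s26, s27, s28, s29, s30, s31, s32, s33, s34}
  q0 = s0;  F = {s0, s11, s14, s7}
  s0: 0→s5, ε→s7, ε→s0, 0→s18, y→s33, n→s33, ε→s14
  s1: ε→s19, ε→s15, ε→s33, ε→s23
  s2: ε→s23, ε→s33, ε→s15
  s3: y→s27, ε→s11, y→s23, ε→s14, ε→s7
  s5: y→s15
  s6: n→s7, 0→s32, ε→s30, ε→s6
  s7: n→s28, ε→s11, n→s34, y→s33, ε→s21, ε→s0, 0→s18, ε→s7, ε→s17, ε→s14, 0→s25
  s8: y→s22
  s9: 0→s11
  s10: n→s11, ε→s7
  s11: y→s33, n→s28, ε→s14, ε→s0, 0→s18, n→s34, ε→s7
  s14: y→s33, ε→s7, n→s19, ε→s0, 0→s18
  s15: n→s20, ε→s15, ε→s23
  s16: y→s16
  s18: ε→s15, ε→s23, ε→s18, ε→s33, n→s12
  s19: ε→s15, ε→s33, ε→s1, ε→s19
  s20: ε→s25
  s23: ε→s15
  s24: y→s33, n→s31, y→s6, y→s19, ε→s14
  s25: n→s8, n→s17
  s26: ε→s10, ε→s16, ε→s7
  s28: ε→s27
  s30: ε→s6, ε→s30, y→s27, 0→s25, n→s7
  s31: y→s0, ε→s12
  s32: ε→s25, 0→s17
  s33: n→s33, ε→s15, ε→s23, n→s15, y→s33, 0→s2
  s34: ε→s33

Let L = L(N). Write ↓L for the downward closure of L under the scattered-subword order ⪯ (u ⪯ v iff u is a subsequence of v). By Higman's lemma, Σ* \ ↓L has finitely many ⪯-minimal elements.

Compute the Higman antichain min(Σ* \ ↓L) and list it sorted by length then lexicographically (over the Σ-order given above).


Antichain: [y, n, 0].

|Q|=35, |F|=4, |δ|=93 (51 ε).
min D↑ (2 st, q0=0, F={1}): 0:y→1,n→1,0→1 1:y→1,n→1,0→1 [Hopcroft].
'y': N↓-sim [22, 9] end={s15,s17,s2,s20,s22,s23,s25,s33,s8} ∉↓L; 1/1 deletions ∈↓L.
'n': run [22, 15] end={s1,s12,s15,s17,s19,s2,s20,s22,s23,s25,s27,s28,…} ∉↓L; 1/1 single-dels accept.
'0': N↓-sim [22, 12] end={s12,s15,s17,s18,s2,s20,s22,s23,s25,s33,s5,s8} rej; 1/1 single-dels accept.
3 obstructions.


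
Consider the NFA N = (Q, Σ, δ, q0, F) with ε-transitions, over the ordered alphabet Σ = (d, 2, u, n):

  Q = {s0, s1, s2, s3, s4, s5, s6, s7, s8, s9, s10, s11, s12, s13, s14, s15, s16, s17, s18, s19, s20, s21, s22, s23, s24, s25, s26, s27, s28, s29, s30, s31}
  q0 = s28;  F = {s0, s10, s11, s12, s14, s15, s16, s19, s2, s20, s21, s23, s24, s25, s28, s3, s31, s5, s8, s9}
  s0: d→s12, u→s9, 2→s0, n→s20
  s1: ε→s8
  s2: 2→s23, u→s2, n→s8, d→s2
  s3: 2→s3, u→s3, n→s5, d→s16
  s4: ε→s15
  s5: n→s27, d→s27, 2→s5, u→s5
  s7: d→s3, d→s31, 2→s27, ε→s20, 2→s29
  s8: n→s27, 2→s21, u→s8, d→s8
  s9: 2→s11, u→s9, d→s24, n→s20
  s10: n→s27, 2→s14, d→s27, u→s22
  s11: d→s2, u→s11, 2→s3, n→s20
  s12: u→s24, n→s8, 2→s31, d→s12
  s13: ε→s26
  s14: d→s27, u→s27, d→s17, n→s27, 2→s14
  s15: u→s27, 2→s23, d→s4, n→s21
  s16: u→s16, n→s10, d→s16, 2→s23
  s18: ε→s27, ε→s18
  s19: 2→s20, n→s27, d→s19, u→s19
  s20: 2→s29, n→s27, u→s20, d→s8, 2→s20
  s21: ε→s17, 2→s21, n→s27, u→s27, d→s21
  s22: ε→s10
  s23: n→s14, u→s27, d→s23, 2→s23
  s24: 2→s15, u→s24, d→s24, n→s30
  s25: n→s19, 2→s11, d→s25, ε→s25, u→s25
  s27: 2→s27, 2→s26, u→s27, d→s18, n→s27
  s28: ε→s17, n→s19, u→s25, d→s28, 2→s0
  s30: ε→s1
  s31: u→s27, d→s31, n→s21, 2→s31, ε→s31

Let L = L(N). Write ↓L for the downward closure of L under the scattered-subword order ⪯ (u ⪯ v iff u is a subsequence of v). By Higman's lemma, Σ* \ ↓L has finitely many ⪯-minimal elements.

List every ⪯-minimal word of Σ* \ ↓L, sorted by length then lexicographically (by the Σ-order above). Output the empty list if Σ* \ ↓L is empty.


A = [nn, 2d2u, u22nd].

|Q|=32, |F|=20, |δ|=103 (12 ε).
min D↑ (21 st, q0=0, F={8}): 0:d→0,2→1,u→2,n→3 1:d→4,2→1,u→5,n→6 2:d→2,2→7,u→2,n→3 3:d→3,2→6,u→3,n→8 4:d→4,2→9,u→10,n→11 5:d→10,2→7,u→5,n→6 6:d→11,2→6,u→6,n→8 7:d→12,2→13,u→7,n→6 8:d→8,2→8,u→8,n→8 9:d→9,2→9,u→8,n→14 10:d→10,2→15,u→10,n→11 11:d→11,2→14,u→11,n→8 12:d→12,2→16,u→12,n→11 13:d→17,2→13,u→13,n→18 14:d→14,2→14,u→8,n→8 15:d→15,2→16,u→8,n→14 16:d→16,2→16,u→8,n→19 17:d→17,2→16,u→17,n→20 18:d→8,2→18,u→18,n→8 19:d→8,2→19,u→8,n→8 20:d→8,2→19,u→20,n→8 [Hopcroft].
'nn': |S_i|=[29, 15, 3] end={s18,s26,s27} ∉↓L; 2/2 del acc.
'2d2u': |S_i|=[29, 26, 19, 10, 3] end={s18,s26,s27} rej; 4/4 del acc.
'u22nd': N↓-sim [29, 25, 19, 15, 8, 4] end={s17,s18,s26,s27} — reject; 5/5 deletions ∈↓L.
3 minimals (antichain).


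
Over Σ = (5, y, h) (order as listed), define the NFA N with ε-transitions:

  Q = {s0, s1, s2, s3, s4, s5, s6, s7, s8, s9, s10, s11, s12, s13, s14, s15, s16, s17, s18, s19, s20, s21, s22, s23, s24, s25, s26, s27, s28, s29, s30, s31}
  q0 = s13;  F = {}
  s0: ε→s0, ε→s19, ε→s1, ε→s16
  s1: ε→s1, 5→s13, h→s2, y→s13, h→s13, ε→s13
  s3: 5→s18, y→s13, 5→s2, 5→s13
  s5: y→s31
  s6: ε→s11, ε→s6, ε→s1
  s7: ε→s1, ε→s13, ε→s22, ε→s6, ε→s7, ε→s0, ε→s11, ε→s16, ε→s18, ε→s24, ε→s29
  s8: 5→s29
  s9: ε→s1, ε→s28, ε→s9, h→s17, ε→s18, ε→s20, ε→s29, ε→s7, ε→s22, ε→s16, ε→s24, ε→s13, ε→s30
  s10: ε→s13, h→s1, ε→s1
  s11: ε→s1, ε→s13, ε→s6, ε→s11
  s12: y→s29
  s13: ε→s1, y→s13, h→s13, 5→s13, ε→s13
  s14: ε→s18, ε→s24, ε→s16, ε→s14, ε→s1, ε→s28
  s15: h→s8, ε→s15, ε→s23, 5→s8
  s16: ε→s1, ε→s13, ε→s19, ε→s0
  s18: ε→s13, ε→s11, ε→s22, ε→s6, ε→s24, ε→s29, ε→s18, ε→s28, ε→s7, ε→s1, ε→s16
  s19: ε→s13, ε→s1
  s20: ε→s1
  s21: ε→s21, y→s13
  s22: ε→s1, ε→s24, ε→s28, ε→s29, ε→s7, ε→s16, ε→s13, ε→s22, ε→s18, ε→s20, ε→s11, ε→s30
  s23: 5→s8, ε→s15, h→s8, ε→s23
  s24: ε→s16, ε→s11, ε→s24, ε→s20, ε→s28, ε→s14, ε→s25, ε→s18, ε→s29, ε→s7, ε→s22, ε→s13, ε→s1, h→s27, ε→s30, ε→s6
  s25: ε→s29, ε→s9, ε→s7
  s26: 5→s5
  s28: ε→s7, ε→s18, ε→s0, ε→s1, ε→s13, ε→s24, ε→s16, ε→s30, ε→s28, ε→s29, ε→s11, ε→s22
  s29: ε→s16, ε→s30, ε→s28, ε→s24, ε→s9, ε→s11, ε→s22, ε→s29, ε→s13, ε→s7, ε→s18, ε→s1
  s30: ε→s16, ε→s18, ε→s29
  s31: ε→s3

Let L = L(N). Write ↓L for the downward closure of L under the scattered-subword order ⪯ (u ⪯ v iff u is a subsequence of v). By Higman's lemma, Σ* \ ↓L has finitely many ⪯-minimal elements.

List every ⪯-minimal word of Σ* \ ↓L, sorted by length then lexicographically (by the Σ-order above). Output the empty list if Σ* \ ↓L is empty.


Antichain: [ε].

|Q|=32, |F|=0, |δ|=150 (127 ε).
min D↑ (1 st, q0=0, F={0}): 0:5→0,y→0,h→0 [Hopcroft].
ε ∈ L(D↑) — L = ∅.


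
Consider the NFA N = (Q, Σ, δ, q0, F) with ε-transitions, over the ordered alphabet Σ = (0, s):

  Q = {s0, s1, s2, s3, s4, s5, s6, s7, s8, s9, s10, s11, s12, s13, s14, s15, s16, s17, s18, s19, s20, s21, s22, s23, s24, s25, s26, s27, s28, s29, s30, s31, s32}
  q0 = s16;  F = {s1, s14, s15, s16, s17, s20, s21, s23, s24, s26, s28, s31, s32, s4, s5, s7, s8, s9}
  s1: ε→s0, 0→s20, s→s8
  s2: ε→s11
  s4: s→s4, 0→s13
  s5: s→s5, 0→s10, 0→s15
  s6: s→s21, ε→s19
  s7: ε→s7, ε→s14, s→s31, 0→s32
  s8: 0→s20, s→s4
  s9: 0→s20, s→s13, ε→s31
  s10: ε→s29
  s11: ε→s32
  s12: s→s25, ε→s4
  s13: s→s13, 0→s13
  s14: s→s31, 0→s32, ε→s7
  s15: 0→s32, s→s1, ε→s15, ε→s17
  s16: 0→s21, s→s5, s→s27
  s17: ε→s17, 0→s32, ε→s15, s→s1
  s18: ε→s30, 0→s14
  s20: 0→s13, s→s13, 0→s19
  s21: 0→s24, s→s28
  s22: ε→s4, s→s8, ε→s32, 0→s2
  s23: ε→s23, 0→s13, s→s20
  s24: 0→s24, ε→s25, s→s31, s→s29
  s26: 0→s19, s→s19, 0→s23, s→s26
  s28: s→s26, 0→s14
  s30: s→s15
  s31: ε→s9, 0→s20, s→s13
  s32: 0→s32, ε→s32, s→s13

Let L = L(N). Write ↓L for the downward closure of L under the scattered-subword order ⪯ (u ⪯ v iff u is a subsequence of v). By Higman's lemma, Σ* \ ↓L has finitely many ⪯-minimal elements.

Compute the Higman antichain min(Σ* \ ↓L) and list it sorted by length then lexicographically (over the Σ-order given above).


|Q|=33, |F|=18, |δ|=71 (21 ε).
min D↑ (16 st, q0=0, F={12}): 0:0→1,s→2 1:0→3,s→4 2:0→5,s→2 3:0→3,s→6 4:0→7,s→8 5:0→9,s→10 6:0→11,s→12 7:0→9,s→6 8:0→13,s→8 9:0→9,s→12 10:0→11,s→14 11:0→12,s→12 12:0→12,s→12 13:0→12,s→11 14:0→11,s→15 15:0→12,s→15.
'00ss': |S_i|=[25, 22, 12, 6, 1] end={s13} rej; 4/4 single-dels accept.
's00s': |S_i|=[25, 21, 17, 4, 1] end={s13} ∉↓L; 4/4 single-dels accept.
'00s00': |S_i|=[25, 22, 12, 6, 3, 2] end={s13,s19} rej; 5/5 del acc.
'0ss00': N↓-sim [25, 22, 16, 9, 4, 2] end={s13,s19} ∉↓L; 5/5 single-dels accept.
's0s00': |S_i|=[25, 21, 17, 9, 3, 2] end={s13,s19} — reject; 5/5 del acc.
's0sss0': N↓-sim [25, 21, 17, 9, 5, 2, 1] end={s13} rej; 6/6 del acc.
6 obstructions.

A = [00ss, s00s, 00s00, 0ss00, s0s00, s0sss0].


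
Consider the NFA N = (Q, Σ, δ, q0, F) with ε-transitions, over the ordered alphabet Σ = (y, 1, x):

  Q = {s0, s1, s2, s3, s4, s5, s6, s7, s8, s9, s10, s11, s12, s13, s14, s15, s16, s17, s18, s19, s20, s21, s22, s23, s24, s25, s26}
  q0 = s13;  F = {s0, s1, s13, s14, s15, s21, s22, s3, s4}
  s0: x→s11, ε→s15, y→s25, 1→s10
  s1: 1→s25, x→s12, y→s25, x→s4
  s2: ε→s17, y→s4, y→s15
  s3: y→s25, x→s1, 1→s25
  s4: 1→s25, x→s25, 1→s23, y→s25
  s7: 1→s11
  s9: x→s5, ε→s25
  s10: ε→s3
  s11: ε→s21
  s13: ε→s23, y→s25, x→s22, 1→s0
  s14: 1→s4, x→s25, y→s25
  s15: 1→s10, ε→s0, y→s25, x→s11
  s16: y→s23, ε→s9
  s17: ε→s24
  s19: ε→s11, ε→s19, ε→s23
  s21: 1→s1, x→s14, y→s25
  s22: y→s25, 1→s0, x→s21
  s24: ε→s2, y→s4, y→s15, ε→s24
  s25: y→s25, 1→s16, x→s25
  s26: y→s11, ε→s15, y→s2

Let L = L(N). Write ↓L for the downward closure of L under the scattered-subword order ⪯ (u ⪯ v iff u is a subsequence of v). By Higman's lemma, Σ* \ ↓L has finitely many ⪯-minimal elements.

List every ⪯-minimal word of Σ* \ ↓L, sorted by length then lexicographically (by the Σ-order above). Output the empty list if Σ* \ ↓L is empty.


|Q|=27, |F|=9, |δ|=56 (15 ε).
min D↑ (9 st, q0=0, F={1}): 0:y→1,1→2,x→3 1:y→1,1→1,x→1 2:y→1,1→4,x→5 3:y→1,1→2,x→5 4:y→1,1→1,x→6 5:y→1,1→6,x→7 6:y→1,1→1,x→8 7:y→1,1→8,x→1 8:y→1,1→1,x→1.
'y': run [17, 5] end={s16,s23,s25,s5,s9} rej; 1/1 single-dels accept.
'111': |S_i|=[17, 15, 10, 5] end={s16,s23,s25,s5,s9} ∉↓L; 3/3 deletions ∈↓L.
'1xxx': N↓-sim [17, 15, 11, 8, 5] end={s16,s23,s25,s5,s9} ∉↓L; 4/4 deletions ∈↓L.
'xx11': N↓-sim [17, 16, 11, 8, 5] end={s16,s23,s25,s5,s9} — reject; 4/4 single-dels accept.
'xxxx': run [17, 16, 11, 8, 5] end={s16,s23,s25,s5,s9} rej; 4/4 deletions ∈↓L.
5 obstructions.

Antichain: [y, 111, 1xxx, xx11, xxxx].


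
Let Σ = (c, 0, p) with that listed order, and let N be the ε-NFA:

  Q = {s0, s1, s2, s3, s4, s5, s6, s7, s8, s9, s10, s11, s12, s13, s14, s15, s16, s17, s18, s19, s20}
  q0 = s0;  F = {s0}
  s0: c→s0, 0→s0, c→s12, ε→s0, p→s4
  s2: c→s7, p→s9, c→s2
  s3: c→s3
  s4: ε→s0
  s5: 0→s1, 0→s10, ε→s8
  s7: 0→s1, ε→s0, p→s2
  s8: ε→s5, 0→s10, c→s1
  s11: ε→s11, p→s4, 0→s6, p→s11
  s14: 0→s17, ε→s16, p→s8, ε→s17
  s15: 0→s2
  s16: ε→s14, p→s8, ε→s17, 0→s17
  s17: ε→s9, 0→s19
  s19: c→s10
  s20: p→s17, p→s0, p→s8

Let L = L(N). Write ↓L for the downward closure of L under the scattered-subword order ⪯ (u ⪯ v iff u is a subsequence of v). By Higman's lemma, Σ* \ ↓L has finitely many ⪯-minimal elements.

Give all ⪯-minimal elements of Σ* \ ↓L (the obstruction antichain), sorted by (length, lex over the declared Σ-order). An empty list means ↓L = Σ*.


min(Σ*\↓L) = [].

|Q|=21, |F|=1, |δ|=38 (11 ε).
min D↑ (1 st, q0=0, F={}): 0:c→0,0→0,p→0 (ε-aug+det+¬).
L(D↑) = ∅; no obstructions.


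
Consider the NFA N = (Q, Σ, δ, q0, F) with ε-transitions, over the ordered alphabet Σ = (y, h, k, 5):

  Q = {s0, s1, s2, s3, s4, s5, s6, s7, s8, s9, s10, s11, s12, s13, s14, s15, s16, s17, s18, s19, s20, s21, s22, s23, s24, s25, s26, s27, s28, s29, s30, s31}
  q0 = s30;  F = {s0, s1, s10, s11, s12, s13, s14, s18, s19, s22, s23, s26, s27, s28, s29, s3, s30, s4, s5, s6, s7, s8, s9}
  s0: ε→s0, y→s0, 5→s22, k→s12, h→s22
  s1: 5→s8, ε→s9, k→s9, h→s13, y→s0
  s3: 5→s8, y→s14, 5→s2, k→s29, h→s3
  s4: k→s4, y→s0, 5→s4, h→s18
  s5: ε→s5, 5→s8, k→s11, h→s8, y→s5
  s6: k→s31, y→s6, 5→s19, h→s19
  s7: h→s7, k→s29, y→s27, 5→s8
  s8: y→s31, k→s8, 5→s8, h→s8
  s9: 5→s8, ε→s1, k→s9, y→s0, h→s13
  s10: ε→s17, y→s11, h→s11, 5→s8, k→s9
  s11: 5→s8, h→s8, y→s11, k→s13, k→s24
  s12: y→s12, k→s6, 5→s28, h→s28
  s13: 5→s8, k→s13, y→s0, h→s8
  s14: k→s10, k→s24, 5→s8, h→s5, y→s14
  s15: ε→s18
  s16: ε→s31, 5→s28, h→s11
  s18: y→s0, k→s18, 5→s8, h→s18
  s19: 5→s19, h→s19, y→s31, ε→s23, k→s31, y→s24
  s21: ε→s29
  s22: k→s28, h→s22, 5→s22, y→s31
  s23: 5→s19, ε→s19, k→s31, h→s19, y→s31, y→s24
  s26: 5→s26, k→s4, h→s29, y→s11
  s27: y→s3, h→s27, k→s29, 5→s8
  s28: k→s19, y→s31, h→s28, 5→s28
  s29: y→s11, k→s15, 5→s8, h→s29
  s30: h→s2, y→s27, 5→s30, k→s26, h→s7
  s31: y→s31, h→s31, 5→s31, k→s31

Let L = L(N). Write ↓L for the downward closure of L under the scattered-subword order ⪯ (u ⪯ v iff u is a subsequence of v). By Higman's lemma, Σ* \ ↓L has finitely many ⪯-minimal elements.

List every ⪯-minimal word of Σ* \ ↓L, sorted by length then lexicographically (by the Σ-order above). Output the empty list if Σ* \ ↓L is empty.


A = [y5y, h5y, kyhy, yyyhhy, kkykkk].

|Q|=32, |F|=23, |δ|=114 (10 ε).
min D↑ (22 st, q0=0, F={11}): 0:y→1,h→2,k→3,5→0 1:y→4,h→1,k→5,5→6 2:y→1,h→2,k→5,5→6 3:y→7,h→5,k→8,5→3 4:y→9,h→4,k→5,5→6 5:y→7,h→5,k→10,5→6 6:y→11,h→6,k→6,5→6 7:y→7,h→6,k→12,5→6 8:y→13,h→10,k→8,5→8 9:y→9,h→14,k→15,5→6 10:y→13,h→10,k→10,5→6 11:y→11,h→11,k→11,5→11 12:y→13,h→6,k→12,5→6 13:y→13,h→16,k→17,5→16 14:y→14,h→6,k→7,5→6 15:y→7,h→7,k→18,5→6 16:y→11,h→16,k→19,5→16 17:y→17,h→19,k→20,5→19 18:y→13,h→12,k→18,5→6 19:y→11,h→19,k→21,5→19 20:y→20,h→21,k→11,5→21 21:y→11,h→21,k→11,5→21 [Hopcroft].
'y5y': run [28, 24, 8, 2] end={s24,s31} — reject; 3/3 del acc.
'h5y': run [28, 25, 8, 2] end={s24,s31} rej; 3/3 single-dels accept.
'kyhy': N↓-sim [28, 21, 12, 7, 2] end={s24,s31} ∉↓L; 4/4 single-dels accept.
'yyyhhy': run [28, 24, 23, 18, 13, 7, 2] end={s24,s31} rej; 6/6 del acc.
'kkykkk': run [28, 21, 16, 9, 7, 5, 1] end={s31} rej; 6/6 single-dels accept.
5 minimals (antichain).


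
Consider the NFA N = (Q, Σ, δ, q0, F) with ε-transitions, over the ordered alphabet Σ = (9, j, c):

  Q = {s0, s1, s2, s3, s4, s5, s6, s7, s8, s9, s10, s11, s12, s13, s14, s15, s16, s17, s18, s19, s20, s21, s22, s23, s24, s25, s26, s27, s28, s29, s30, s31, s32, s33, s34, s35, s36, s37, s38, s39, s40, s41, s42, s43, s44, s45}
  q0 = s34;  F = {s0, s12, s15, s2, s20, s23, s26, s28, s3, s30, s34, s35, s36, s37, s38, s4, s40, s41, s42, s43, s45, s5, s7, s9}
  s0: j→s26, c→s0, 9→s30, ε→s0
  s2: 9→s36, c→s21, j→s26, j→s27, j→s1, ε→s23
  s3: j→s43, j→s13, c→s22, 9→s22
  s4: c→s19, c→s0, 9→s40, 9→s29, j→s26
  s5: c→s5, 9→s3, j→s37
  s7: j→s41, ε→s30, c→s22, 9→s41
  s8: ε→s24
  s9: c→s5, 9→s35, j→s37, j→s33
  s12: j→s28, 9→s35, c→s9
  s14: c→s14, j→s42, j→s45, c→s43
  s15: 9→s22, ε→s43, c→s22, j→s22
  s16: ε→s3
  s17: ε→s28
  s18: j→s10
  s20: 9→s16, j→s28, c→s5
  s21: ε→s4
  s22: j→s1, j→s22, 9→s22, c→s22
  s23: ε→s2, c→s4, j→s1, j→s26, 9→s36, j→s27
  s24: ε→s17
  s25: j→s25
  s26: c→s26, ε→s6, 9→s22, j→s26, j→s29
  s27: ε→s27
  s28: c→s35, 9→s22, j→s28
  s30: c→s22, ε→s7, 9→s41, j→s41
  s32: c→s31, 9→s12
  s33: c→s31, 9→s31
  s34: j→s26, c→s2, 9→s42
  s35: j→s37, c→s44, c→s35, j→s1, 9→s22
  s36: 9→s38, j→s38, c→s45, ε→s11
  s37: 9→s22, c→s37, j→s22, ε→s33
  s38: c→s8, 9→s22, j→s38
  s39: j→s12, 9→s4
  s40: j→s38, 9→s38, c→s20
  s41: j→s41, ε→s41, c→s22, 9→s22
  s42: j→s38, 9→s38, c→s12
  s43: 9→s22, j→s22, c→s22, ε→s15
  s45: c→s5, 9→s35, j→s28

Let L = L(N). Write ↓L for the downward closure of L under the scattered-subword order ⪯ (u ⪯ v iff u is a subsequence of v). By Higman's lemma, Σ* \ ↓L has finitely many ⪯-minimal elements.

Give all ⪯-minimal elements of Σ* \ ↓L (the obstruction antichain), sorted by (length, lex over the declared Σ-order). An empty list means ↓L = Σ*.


Antichain: [j9, 999, 9c9jj, 9ccjj, ccc9c].

|Q|=46, |F|=24, |δ|=116 (17 ε).
min D↑ (22 st, q0=0, F={6}): 0:9→1,j→2,c→3 1:9→4,j→4,c→5 2:9→6,j→2,c→2 3:9→7,j→2,c→8 4:9→6,j→4,c→9 5:9→10,j→9,c→11 6:9→6,j→6,c→6 7:9→4,j→4,c→12 8:9→13,j→2,c→14 9:9→6,j→9,c→10 10:9→6,j→15,c→10 11:9→10,j→15,c→16 12:9→10,j→9,c→16 13:9→4,j→4,c→17 14:9→18,j→2,c→14 15:9→6,j→6,c→15 16:9→19,j→15,c→16 17:9→19,j→9,c→16 18:9→20,j→20,c→6 19:9→6,j→21,c→6 20:9→6,j→20,c→6 21:9→6,j→6,c→6 (ε-aug+det+¬).
'j9': run [40, 20, 3] end={s1,s22,s31} ∉↓L; 2/2 del acc.
'999': |S_i|=[40, 30, 18, 3] end={s1,s22,s31} ∉↓L; 3/3 single-dels accept.
'9c9jj': N↓-sim [40, 30, 21, 12, 8, 2] end={s1,s22} ∉↓L; 5/5 del acc.
'9ccjj': N↓-sim [40, 30, 21, 13, 8, 2] end={s1,s22} rej; 5/5 single-dels accept.
'ccc9c': N↓-sim [40, 38, 32, 26, 11, 2] end={s1,s22} — reject; 5/5 deletions ∈↓L.
5 words, ⪯-incomp.


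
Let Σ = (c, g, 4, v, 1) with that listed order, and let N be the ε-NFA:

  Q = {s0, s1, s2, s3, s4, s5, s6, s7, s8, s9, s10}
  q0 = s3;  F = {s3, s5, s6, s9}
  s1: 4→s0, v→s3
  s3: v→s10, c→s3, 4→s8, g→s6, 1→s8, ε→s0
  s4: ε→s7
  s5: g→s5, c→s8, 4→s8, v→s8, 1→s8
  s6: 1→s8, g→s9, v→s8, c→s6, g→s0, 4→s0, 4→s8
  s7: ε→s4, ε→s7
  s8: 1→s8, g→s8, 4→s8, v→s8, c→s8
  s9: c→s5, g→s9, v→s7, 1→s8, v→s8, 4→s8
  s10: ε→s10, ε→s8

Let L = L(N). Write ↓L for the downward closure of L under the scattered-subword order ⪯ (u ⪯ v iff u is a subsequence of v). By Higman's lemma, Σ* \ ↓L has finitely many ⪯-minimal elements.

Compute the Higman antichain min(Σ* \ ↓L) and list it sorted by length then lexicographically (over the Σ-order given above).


Antichain: [4, v, 1, ggcc].

|Q|=11, |F|=4, |δ|=36 (6 ε).
min D↑ (5 st, q0=0, F={2}): 0:c→0,g→1,4→2,v→2,1→2 1:c→1,g→3,4→2,v→2,1→2 2:c→2,g→2,4→2,v→2,1→2 3:c→4,g→3,4→2,v→2,1→2 4:c→2,g→4,4→2,v→2,1→2 [Hopcroft].
'4': N↓-sim [9, 2] end={s0,s8} — reject; 1/1 deletions ∈↓L.
'v': N↓-sim [9, 4] end={s10,s4,s7,s8} — reject; 1/1 single-dels accept.
'1': run [9, 1] end={s8} ∉↓L; 1/1 deletions ∈↓L.
'ggcc': |S_i|=[9, 7, 6, 2, 1] end={s8} ∉↓L; 4/4 single-dels accept.
4 words, ⪯-incomp.


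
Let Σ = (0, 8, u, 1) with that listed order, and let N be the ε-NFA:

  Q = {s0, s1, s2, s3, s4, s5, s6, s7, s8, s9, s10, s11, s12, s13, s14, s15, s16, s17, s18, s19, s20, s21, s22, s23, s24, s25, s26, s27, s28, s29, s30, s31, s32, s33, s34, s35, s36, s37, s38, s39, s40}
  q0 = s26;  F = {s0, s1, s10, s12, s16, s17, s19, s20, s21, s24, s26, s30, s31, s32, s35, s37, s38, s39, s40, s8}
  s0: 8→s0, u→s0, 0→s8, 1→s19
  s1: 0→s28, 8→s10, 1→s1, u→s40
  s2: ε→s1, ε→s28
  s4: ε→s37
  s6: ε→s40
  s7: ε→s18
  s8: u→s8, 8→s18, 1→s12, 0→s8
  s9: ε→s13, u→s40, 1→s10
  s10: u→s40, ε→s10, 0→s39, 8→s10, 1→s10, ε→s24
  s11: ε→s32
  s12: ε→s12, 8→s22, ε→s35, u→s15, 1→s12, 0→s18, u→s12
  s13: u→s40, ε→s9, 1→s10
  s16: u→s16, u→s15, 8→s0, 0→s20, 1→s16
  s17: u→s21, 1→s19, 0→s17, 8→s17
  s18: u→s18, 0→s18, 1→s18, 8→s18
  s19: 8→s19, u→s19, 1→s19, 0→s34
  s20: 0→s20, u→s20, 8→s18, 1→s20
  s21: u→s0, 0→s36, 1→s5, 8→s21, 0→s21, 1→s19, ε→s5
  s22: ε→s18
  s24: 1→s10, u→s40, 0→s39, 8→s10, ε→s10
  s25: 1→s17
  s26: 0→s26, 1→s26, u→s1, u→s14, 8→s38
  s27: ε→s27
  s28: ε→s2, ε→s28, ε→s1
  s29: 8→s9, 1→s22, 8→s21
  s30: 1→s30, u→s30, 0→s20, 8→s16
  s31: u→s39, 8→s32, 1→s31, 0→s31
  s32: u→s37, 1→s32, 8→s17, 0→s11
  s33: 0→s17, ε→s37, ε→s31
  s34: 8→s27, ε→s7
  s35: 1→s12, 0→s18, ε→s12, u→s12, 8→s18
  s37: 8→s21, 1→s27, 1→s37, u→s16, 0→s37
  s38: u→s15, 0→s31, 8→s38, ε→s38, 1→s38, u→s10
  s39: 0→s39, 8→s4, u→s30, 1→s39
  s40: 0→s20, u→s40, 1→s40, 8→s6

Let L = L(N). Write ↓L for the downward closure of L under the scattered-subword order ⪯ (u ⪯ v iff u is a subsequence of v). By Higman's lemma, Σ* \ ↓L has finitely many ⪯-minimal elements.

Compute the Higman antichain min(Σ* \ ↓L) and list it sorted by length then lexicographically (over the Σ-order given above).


|Q|=41, |F|=20, |δ|=125 (24 ε).
min D↑ (19 st, q0=0, F={12}): 0:0→0,8→1,u→2,1→0 1:0→3,8→1,u→4,1→1 2:0→2,8→4,u→5,1→2 3:0→3,8→6,u→7,1→3 4:0→7,8→4,u→5,1→4 5:0→8,8→5,u→5,1→5 6:0→6,8→9,u→10,1→6 7:0→7,8→10,u→11,1→7 8:0→8,8→12,u→8,1→8 9:0→9,8→9,u→13,1→14 10:0→10,8→13,u→15,1→10 11:0→8,8→15,u→11,1→11 12:0→12,8→12,u→12,1→12 13:0→13,8→13,u→16,1→14 14:0→12,8→14,u→14,1→14 15:0→8,8→16,u→15,1→15 16:0→17,8→16,u→16,1→14 17:0→17,8→12,u→17,1→18 18:0→12,8→12,u→18,1→18 [Hopcroft].
'uu08': |S_i|=[34, 28, 16, 10, 3] end={s18,s22,s27} — reject; 4/4 del acc.
'808810': run [34, 29, 24, 21, 15, 10, 4] end={s18,s27,s34,s7} rej; 6/6 single-dels accept.
2 obstructions.

Antichain: [uu08, 808810].


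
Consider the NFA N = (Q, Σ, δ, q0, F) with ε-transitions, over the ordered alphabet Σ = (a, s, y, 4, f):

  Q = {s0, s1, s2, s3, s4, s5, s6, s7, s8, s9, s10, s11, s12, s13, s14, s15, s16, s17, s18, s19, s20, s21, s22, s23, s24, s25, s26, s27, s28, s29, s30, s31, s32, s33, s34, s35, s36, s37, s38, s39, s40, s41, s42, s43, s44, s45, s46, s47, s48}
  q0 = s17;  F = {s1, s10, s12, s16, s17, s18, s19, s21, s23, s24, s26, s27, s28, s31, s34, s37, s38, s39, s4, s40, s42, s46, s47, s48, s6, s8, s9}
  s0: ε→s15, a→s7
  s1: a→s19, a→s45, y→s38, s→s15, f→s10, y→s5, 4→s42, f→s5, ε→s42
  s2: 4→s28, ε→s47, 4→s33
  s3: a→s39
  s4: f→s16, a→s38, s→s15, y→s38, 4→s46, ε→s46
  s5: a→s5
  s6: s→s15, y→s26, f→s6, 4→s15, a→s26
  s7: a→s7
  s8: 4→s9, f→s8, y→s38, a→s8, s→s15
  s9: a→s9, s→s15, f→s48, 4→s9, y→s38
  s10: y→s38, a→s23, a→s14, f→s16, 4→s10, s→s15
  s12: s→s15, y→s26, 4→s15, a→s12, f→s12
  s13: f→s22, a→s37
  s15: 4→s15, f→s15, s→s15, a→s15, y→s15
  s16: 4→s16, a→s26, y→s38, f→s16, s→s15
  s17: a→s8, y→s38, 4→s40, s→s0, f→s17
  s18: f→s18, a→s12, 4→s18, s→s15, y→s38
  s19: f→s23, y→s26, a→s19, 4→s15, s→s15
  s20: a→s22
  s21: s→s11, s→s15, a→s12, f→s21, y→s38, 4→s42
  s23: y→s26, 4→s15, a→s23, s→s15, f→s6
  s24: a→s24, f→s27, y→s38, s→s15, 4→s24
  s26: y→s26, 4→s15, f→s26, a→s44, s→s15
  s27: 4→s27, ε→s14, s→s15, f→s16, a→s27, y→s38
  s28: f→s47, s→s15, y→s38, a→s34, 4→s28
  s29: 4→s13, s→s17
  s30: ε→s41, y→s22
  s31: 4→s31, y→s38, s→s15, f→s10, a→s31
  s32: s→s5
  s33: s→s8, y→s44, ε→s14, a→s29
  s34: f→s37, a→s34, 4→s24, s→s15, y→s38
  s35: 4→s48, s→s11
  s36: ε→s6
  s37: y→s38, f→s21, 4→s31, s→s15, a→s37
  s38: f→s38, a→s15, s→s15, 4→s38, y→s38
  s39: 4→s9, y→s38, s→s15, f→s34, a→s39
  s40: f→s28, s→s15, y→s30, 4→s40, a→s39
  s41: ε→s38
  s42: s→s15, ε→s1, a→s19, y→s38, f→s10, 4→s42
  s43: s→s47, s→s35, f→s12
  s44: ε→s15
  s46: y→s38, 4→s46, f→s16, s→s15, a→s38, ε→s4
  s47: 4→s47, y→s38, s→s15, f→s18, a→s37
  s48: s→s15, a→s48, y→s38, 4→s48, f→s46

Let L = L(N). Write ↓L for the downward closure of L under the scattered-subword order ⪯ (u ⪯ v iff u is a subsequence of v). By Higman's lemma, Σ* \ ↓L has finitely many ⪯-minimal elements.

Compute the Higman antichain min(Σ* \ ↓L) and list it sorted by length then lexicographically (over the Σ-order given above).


|Q|=49, |F|=27, |δ|=178 (12 ε).
min D↑ (26 st, q0=0, F={2}): 0:a→1,s→2,y→3,4→4,f→0 1:a→1,s→2,y→3,4→5,f→1 2:a→2,s→2,y→2,4→2,f→2 3:a→2,s→2,y→3,4→3,f→3 4:a→6,s→2,y→3,4→4,f→7 5:a→5,s→2,y→3,4→5,f→8 6:a→6,s→2,y→3,4→5,f→9 7:a→9,s→2,y→3,4→7,f→10 8:a→8,s→2,y→3,4→8,f→11 9:a→9,s→2,y→3,4→12,f→13 10:a→13,s→2,y→3,4→10,f→14 11:a→3,s→2,y→3,4→11,f→15 12:a→12,s→2,y→3,4→12,f→16 13:a→13,s→2,y→3,4→17,f→18 14:a→19,s→2,y→3,4→14,f→14 15:a→20,s→2,y→3,4→15,f→15 16:a→16,s→2,y→3,4→16,f→15 17:a→17,s→2,y→3,4→17,f→21 18:a→19,s→2,y→3,4→22,f→18 19:a→19,s→2,y→20,4→2,f→19 20:a→2,s→2,y→20,4→2,f→20 21:a→23,s→2,y→3,4→21,f→15 22:a→24,s→2,y→3,4→22,f→21 23:a→23,s→2,y→20,4→2,f→25 24:a→24,s→2,y→20,4→2,f→23 25:a→20,s→2,y→20,4→2,f→25.
's': run [38, 4] end={s0,s11,s15,s7} rej; 1/1 deletions ∈↓L.
'ya': N↓-sim [38, 8, 3] end={s15,s44,s5} ∉↓L; 2/2 deletions ∈↓L.
'a4ffaa': N↓-sim [38, 29, 21, 14, 8, 4, 2] end={s15,s44} rej; 6/6 deletions ∈↓L.
'4fffa4': |S_i|=[38, 34, 28, 24, 18, 10, 1] end={s15} ∉↓L; 6/6 deletions ∈↓L.
4 minimals (antichain).

Antichain: [s, ya, a4ffaa, 4fffa4].


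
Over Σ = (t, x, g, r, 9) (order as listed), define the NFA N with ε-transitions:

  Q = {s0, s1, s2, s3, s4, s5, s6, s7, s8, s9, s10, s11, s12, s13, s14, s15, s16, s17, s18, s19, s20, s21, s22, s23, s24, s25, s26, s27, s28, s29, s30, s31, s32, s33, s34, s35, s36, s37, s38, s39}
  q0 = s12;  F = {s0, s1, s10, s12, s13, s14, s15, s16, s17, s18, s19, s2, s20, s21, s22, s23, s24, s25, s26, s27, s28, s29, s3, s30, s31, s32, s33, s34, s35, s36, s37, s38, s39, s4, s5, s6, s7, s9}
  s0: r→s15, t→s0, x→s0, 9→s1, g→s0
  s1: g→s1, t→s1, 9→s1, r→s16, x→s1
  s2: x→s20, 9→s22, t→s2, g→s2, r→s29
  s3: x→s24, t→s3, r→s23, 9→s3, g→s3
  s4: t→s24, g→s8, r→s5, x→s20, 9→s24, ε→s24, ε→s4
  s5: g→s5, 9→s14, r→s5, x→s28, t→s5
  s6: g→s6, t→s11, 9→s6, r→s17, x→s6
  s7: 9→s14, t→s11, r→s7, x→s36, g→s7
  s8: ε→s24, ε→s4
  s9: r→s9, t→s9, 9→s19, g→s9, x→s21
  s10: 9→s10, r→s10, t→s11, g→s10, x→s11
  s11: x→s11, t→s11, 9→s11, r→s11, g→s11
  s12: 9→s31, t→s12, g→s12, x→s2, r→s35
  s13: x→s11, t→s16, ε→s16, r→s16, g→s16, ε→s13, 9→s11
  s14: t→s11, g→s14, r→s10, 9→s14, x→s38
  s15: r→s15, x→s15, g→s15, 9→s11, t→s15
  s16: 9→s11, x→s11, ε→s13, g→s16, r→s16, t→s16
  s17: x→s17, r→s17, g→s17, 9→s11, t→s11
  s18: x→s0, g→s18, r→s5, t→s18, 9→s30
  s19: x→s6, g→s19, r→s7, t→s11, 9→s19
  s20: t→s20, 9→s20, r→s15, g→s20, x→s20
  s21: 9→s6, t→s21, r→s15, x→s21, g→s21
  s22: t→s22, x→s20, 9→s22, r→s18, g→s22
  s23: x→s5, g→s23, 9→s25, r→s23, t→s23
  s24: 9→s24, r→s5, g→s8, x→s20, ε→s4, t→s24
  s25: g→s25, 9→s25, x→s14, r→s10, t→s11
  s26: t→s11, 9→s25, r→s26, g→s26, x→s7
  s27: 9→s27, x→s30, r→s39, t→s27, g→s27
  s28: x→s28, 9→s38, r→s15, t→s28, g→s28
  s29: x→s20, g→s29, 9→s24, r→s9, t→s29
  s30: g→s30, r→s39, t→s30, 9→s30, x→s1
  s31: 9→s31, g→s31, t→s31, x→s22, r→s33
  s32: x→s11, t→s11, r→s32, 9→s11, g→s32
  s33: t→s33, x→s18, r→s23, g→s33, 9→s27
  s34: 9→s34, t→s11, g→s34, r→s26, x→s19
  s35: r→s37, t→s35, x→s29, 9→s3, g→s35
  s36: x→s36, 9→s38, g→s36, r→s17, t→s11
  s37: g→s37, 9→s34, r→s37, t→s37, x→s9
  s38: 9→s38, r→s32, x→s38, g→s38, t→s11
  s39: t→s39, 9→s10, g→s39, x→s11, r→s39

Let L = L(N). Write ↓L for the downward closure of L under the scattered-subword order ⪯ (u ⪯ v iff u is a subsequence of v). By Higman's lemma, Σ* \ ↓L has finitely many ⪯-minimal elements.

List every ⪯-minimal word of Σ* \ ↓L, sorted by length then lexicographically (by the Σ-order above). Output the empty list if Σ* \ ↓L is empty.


A = [xxr9, rr9t, 9r9rx].

|Q|=40, |F|=38, |δ|=203 (8 ε).
min D↑ (37 st, q0=0, F={17}): 0:t→0,x→1,g→0,r→2,9→3 1:t→1,x→4,g→1,r→5,9→6 2:t→2,x→5,g→2,r→7,9→8 3:t→3,x→6,g→3,r→9,9→3 4:t→4,x→4,g→4,r→10,9→4 5:t→5,x→4,g→5,r→11,9→12 6:t→6,x→4,g→6,r→13,9→6 7:t→7,x→11,g→7,r→7,9→14 8:t→8,x→12,g→8,r→15,9→8 9:t→9,x→13,g→9,r→15,9→16 10:t→10,x→10,g→10,r→10,9→17 11:t→11,x→18,g→11,r→11,9→19 12:t→12,x→4,g→12,r→20,9→12 13:t→13,x→21,g→13,r→20,9→22 14:t→17,x→19,g→14,r→23,9→14 15:t→15,x→20,g→15,r→15,9→24 16:t→16,x→22,g→16,r→25,9→16 17:t→17,x→17,g→17,r→17,9→17 18:t→18,x→18,g→18,r→10,9→26 19:t→17,x→26,g→19,r→27,9→19 20:t→20,x→28,g→20,r→20,9→29 21:t→21,x→21,g→21,r→10,9→30 22:t→22,x→30,g→22,r→25,9→22 23:t→17,x→27,g→23,r→23,9→24 24:t→17,x→29,g→24,r→31,9→24 25:t→25,x→17,g→25,r→25,9→31 26:t→17,x→26,g→26,r→32,9→26 27:t→17,x→33,g→27,r→27,9→29 28:t→28,x→28,g→28,r→10,9→34 29:t→17,x→34,g→29,r→31,9→29 30:t→30,x→30,g→30,r→35,9→30 31:t→17,x→17,g→31,r→31,9→31 32:t→17,x→32,g→32,r→32,9→17 33:t→17,x→33,g→33,r→32,9→34 34:t→17,x→34,g→34,r→36,9→34 35:t→35,x→17,g→35,r→35,9→17 36:t→17,x→17,g→36,r→36,9→17 [Hopcroft].
'xxr9': N↓-sim [40, 29, 14, 6, 1] end={s11} rej; 4/4 deletions ∈↓L.
'rr9t': |S_i|=[40, 36, 23, 13, 1] end={s11} rej; 4/4 del acc.
'9r9rx': |S_i|=[40, 33, 23, 12, 6, 1] end={s11} ∉↓L; 5/5 single-dels accept.
3 minimals (antichain).


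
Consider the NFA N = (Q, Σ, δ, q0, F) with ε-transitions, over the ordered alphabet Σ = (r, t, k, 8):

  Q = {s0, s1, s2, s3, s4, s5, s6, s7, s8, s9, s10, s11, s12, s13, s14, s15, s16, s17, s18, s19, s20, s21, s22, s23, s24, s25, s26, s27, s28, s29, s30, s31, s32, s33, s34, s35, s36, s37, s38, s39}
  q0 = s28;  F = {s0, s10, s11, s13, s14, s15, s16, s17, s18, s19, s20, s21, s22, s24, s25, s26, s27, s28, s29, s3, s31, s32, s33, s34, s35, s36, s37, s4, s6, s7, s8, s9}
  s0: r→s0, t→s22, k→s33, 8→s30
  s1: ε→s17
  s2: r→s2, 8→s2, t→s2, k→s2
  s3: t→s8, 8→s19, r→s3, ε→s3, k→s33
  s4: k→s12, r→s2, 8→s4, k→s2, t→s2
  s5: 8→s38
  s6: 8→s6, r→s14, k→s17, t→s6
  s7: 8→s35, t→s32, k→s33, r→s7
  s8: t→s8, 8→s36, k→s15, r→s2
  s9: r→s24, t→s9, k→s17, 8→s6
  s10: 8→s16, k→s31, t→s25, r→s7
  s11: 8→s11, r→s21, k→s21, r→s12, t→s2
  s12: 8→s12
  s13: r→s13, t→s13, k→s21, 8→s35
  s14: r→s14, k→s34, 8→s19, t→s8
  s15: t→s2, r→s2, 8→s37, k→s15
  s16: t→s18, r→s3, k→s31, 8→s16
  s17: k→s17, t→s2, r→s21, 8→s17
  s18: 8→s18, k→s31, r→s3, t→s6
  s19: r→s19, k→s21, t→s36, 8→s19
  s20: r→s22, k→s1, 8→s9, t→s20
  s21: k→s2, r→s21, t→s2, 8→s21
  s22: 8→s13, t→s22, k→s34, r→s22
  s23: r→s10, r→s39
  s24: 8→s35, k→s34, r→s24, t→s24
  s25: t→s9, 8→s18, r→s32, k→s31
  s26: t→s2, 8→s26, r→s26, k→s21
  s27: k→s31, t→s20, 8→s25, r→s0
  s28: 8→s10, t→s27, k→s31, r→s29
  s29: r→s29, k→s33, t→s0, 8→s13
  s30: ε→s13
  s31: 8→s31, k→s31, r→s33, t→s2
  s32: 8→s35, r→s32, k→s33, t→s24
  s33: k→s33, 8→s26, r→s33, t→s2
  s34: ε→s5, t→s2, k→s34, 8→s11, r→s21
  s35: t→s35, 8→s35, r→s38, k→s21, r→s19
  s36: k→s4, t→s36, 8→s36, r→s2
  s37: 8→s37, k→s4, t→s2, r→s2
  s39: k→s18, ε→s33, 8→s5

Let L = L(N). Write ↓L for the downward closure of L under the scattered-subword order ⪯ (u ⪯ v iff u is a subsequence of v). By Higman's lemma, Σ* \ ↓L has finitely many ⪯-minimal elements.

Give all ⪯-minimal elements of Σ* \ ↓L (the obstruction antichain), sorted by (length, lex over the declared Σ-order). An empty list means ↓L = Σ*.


A = [kt, r8kk, ttkrk, 88rtr].

|Q|=40, |F|=32, |δ|=146 (5 ε).
min D↑ (33 st, q0=0, F={10}): 0:r→1,t→2,k→3,8→4 1:r→1,t→5,k→6,8→7 2:r→5,t→8,k→3,8→9 3:r→6,t→10,k→3,8→3 4:r→11,t→9,k→3,8→12 5:r→5,t→13,k→6,8→7 6:r→6,t→10,k→6,8→14 7:r→7,t→7,k→15,8→16 8:r→13,t→8,k→17,8→18 9:r→19,t→18,k→3,8→20 10:r→10,t→10,k→10,8→10 11:r→11,t→19,k→6,8→16 12:r→21,t→20,k→3,8→12 13:r→13,t→13,k→22,8→7 14:r→14,t→10,k→15,8→14 15:r→15,t→10,k→10,8→15 16:r→23,t→16,k→15,8→16 17:r→15,t→10,k→17,8→17 18:r→24,t→18,k→17,8→25 19:r→19,t→24,k→6,8→16 20:r→21,t→25,k→3,8→20 21:r→21,t→26,k→6,8→23 22:r→15,t→10,k→22,8→27 23:r→23,t→28,k→15,8→23 24:r→24,t→24,k→22,8→16 25:r→29,t→25,k→17,8→25 26:r→10,t→26,k→30,8→28 27:r→15,t→10,k→15,8→27 28:r→10,t→28,k→31,8→28 29:r→29,t→26,k→22,8→23 30:r→10,t→10,k→30,8→32 31:r→10,t→10,k→10,8→31 32:r→10,t→10,k→31,8→32 (ε-aug+det+¬).
'kt': |S_i|=[38, 15, 1] end={s2} — reject; 2/2 deletions ∈↓L.
'r8kk': run [38, 26, 13, 4, 2] end={s12,s2} — reject; 4/4 del acc.
'ttkrk': run [38, 33, 23, 12, 3, 1] end={s2} ∉↓L; 5/5 single-dels accept.
'88rtr': N↓-sim [38, 31, 23, 17, 7, 1] end={s2} — reject; 5/5 deletions ∈↓L.
4 obstructions.


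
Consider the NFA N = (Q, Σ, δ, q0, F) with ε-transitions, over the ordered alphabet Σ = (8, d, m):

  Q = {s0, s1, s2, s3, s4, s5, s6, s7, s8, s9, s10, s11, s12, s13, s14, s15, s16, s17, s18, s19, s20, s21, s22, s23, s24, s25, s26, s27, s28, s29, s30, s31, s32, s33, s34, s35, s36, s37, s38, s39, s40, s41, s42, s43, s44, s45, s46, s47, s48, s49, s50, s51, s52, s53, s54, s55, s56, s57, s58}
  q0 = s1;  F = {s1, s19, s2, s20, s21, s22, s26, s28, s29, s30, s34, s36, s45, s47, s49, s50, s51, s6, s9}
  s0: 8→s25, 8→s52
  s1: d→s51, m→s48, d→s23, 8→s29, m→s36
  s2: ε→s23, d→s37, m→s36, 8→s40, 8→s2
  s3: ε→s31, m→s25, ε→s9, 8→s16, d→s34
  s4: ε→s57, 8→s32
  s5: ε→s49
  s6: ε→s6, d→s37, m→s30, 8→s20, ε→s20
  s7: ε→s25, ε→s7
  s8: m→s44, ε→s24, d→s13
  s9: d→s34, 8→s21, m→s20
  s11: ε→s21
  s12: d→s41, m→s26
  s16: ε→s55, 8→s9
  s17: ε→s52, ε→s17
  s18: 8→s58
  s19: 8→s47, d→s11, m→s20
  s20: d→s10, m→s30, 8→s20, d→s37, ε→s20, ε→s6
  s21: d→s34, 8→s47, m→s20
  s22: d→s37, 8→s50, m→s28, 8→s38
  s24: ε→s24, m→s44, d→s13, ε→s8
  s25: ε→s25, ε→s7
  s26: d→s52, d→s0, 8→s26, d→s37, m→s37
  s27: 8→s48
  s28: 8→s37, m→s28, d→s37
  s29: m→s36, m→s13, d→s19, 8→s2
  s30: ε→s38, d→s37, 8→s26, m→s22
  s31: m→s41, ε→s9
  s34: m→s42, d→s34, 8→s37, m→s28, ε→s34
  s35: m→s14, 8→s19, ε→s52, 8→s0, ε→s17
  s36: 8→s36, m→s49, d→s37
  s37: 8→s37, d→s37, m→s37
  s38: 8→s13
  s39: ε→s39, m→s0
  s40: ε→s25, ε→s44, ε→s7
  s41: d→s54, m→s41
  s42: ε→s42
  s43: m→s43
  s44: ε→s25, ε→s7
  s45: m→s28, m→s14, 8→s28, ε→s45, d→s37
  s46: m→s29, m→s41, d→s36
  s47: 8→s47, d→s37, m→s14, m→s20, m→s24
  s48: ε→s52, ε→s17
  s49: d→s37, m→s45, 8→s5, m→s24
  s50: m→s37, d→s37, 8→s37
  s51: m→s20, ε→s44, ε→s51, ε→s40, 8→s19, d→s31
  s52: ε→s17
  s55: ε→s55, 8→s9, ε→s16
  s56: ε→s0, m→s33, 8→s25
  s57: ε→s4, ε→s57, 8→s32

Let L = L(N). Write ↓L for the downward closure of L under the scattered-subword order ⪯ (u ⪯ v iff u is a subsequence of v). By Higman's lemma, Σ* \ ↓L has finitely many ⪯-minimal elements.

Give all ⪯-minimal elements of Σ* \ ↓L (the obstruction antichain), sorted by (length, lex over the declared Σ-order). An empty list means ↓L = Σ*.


|Q|=59, |F|=19, |δ|=148 (44 ε).
min D↑ (19 st, q0=0, F={8}): 0:8→1,d→2,m→3 1:8→4,d→5,m→3 2:8→5,d→6,m→7 3:8→3,d→8,m→9 4:8→4,d→8,m→3 5:8→10,d→11,m→7 6:8→11,d→12,m→7 7:8→7,d→8,m→13 8:8→8,d→8,m→8 9:8→9,d→8,m→14 10:8→10,d→8,m→7 11:8→10,d→12,m→7 12:8→8,d→12,m→15 13:8→16,d→8,m→17 14:8→15,d→8,m→15 15:8→8,d→8,m→15 16:8→16,d→8,m→8 17:8→18,d→8,m→15 18:8→8,d→8,m→8 [Hopcroft].
'md': run [41, 28, 9] end={s0,s10,s13,s17,s25,s37,s52,s54,s7} ∉↓L; 2/2 single-dels accept.
'88d': |S_i|=[41, 34, 28, 8] end={s0,s10,s13,s17,s25,s37,s52,s7} rej; 3/3 del acc.
'ddd8': run [41, 33, 29, 12, 5] end={s17,s25,s37,s52,s7} ∉↓L; 4/4 single-dels accept.
'dmm8m': |S_i|=[41, 33, 23, 16, 10, 1] end={s37} — reject; 5/5 del acc.
'mmm88': run [41, 28, 22, 15, 5, 2] end={s13,s37} — reject; 5/5 single-dels accept.
'mmmm8': |S_i|=[41, 28, 22, 15, 8, 1] end={s37} rej; 5/5 del acc.
6 words, ⪯-incomp.

min(Σ*\↓L) = [md, 88d, ddd8, dmm8m, mmm88, mmmm8].


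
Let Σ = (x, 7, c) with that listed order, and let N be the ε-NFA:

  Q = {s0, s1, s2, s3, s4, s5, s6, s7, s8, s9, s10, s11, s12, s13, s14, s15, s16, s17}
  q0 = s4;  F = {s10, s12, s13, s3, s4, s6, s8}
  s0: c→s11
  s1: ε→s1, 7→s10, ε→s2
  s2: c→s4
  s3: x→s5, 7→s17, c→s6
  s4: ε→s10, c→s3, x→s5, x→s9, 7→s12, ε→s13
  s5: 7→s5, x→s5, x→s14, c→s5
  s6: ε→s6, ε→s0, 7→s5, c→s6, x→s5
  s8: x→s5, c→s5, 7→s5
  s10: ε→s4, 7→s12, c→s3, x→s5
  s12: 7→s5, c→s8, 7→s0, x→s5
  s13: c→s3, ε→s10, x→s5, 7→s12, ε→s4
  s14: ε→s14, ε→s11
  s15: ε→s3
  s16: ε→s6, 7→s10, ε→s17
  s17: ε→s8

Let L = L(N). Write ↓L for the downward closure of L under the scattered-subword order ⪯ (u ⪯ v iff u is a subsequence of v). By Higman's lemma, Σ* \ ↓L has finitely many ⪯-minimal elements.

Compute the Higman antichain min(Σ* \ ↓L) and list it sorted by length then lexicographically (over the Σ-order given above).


|Q|=18, |F|=7, |δ|=46 (15 ε).
min D↑ (6 st, q0=0, F={1}): 0:x→1,7→2,c→3 1:x→1,7→1,c→1 2:x→1,7→1,c→4 3:x→1,7→4,c→5 4:x→1,7→1,c→1 5:x→1,7→1,c→5 (ε-aug+det+¬).
'x': N↓-sim [13, 4] end={s11,s14,s5,s9} rej; 1/1 del acc.
'77': N↓-sim [13, 7, 4] end={s0,s11,s14,s5} rej; 2/2 del acc.
'7cc': |S_i|=[13, 7, 4, 3] end={s11,s14,s5} — reject; 3/3 single-dels accept.
'c7c': |S_i|=[13, 8, 5, 3] end={s11,s14,s5} rej; 3/3 single-dels accept.
'cc7': |S_i|=[13, 8, 5, 3] end={s11,s14,s5} rej; 3/3 single-dels accept.
5 obstructions.

Antichain: [x, 77, 7cc, c7c, cc7].


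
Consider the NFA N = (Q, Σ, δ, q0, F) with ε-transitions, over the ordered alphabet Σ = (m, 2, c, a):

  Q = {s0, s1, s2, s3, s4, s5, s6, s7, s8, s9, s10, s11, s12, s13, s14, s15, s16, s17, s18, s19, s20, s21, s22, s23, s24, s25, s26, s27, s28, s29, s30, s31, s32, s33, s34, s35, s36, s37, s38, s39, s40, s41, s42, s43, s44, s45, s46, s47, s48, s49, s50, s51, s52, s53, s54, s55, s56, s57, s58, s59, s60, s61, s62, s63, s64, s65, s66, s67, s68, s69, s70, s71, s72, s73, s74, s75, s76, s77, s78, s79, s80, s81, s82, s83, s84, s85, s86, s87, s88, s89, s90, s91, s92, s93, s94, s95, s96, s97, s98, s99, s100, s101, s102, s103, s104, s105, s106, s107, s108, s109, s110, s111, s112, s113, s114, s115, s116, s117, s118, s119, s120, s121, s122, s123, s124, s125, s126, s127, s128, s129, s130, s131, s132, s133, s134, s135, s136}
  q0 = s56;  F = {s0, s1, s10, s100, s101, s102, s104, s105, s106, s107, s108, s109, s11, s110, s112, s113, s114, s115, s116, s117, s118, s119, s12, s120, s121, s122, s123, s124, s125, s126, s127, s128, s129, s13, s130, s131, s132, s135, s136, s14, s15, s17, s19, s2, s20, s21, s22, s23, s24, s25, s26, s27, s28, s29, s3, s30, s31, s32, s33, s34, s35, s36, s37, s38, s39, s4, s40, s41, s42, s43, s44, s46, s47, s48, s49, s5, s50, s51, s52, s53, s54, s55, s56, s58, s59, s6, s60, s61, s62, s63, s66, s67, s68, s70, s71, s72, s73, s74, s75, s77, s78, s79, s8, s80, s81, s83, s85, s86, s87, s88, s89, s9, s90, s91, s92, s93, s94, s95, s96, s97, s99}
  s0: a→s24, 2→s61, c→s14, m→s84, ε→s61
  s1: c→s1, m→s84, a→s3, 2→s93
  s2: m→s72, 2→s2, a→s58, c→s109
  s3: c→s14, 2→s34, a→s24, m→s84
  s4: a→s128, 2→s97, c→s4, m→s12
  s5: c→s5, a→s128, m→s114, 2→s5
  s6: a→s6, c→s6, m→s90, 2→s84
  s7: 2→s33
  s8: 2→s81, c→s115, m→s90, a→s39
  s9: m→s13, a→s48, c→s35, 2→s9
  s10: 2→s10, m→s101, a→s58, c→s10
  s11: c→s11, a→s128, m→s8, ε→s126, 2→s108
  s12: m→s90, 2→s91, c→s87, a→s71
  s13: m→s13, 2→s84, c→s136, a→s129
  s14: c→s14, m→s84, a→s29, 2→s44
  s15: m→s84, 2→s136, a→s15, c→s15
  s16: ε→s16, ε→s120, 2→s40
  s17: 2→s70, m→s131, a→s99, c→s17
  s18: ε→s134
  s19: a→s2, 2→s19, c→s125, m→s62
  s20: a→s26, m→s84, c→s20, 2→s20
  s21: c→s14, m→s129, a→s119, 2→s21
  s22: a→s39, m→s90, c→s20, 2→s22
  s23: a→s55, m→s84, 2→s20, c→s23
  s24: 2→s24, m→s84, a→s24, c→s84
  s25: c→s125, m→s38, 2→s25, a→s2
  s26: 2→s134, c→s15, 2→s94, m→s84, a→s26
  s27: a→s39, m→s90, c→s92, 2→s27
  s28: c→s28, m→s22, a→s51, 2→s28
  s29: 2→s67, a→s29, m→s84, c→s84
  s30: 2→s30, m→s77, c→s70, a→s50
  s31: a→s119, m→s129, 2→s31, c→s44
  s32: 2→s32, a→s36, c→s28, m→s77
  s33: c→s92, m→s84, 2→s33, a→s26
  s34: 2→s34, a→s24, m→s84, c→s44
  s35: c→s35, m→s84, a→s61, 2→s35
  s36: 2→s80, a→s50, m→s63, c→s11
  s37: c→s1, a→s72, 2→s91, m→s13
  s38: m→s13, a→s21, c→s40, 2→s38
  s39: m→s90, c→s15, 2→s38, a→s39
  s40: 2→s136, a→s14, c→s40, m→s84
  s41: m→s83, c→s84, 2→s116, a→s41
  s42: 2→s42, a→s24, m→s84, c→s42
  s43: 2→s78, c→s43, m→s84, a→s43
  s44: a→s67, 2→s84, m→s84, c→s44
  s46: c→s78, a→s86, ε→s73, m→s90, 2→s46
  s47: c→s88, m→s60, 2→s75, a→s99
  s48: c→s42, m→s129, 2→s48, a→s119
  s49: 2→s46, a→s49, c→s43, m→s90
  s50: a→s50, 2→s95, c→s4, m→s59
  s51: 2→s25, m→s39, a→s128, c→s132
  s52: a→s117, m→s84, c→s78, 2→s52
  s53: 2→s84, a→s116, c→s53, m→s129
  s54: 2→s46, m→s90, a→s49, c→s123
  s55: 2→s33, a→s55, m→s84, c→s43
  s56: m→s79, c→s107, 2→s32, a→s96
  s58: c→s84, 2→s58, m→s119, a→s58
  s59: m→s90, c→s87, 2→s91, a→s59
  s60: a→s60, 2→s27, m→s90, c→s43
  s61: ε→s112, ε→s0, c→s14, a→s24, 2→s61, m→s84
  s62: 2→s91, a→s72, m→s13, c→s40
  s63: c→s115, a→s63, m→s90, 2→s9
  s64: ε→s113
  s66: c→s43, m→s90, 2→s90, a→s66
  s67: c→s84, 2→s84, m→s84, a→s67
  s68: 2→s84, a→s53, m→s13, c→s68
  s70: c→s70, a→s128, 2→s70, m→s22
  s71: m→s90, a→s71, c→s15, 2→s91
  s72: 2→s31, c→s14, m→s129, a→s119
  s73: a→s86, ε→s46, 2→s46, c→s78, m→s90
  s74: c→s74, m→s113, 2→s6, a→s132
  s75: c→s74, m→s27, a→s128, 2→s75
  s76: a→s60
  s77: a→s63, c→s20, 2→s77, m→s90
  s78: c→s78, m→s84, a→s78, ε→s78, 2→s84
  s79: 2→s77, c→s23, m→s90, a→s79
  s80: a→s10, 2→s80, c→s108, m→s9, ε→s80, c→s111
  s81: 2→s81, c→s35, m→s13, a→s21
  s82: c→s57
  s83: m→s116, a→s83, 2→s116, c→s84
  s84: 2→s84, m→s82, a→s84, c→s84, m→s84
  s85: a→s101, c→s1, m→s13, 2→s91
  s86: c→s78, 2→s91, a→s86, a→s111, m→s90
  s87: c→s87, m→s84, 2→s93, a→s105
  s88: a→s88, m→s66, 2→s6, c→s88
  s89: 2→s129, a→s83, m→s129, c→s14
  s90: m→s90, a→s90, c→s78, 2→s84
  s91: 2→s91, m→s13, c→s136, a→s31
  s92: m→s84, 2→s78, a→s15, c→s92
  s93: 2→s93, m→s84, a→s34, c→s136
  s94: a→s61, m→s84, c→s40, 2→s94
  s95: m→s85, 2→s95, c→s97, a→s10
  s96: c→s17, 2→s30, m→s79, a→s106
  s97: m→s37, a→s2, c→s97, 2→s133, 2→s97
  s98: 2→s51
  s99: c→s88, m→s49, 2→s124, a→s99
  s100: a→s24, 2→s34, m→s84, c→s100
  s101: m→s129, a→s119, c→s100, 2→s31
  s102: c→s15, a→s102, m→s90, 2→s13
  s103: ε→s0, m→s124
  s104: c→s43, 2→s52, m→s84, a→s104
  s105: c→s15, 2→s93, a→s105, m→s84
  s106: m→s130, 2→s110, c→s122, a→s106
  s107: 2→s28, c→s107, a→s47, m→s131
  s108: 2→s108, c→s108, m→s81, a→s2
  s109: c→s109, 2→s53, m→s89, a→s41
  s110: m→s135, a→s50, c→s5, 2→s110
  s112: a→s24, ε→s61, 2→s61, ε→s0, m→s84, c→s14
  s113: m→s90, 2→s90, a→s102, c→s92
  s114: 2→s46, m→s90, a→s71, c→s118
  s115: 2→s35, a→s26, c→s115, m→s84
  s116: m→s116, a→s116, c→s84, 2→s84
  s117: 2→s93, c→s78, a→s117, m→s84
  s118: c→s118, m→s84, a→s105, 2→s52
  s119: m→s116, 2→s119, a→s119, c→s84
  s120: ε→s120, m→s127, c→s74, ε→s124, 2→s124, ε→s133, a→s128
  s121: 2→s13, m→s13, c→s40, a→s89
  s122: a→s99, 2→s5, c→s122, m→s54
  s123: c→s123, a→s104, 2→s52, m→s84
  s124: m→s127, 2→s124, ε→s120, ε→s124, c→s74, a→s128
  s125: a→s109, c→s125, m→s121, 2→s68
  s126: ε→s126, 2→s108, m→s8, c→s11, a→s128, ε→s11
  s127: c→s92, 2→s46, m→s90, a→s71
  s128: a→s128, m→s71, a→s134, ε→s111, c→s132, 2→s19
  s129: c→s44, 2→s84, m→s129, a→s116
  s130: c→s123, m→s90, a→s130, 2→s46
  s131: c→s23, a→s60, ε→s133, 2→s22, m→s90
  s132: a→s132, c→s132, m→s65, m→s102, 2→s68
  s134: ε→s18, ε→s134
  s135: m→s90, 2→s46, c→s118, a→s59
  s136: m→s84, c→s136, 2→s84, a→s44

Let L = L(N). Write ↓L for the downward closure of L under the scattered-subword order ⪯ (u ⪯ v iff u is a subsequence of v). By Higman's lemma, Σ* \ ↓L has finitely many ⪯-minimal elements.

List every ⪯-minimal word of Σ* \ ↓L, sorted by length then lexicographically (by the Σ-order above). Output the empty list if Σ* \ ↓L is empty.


Antichain: [mm2, mcm, cac22, 2a2aac, aam2c2].

|Q|=137, |F|=121, |δ|=527 (26 ε).
min D↑ (117 st, q0=0, F={15}): 0:m→1,2→2,c→3,a→4 1:m→5,2→6,c→7,a→1 2:m→6,2→2,c→8,a→9 3:m→10,2→8,c→3,a→11 4:m→1,2→12,c→13,a→14 5:m→5,2→15,c→16,a→5 6:m→5,2→6,c→17,a→18 7:m→15,2→17,c→7,a→19 8:m→20,2→8,c→8,a→21 9:m→18,2→22,c→23,a→24 10:m→5,2→20,c→7,a→25 11:m→25,2→26,c→27,a→28 12:m→6,2→12,c→29,a→24 13:m→10,2→29,c→13,a→28 14:m→30,2→31,c→32,a→14 15:m→15,2→15,c→15,a→15 16:m→15,2→15,c→16,a→16 17:m→15,2→17,c→17,a→33 18:m→5,2→34,c→35,a→18 19:m→15,2→36,c→37,a→19 20:m→5,2→20,c→17,a→38 21:m→38,2→39,c→40,a→41 22:m→34,2→22,c→42,a→43 23:m→44,2→42,c→23,a→41 24:m→45,2→46,c→47,a→24 25:m→5,2→48,c→37,a→25 26:m→48,2→26,c→49,a→41 27:m→50,2→51,c→27,a→27 28:m→52,2→53,c→27,a→28 29:m→20,2→29,c→29,a→41 30:m→5,2→54,c→55,a→30 31:m→56,2→31,c→57,a→24 32:m→58,2→57,c→32,a→28 33:m→15,2→59,c→60,a→33 34:m→61,2→34,c→62,a→63 35:m→15,2→62,c→35,a→33 36:m→15,2→36,c→64,a→33 37:m→15,2→16,c→37,a→37 38:m→5,2→65,c→60,a→38 39:m→65,2→39,c→66,a→67 40:m→68,2→69,c→40,a→40 41:m→70,2→71,c→40,a→41 42:m→72,2→42,c→42,a→67 43:m→73,2→43,c→43,a→74 44:m→5,2→72,c→35,a→38 45:m→5,2→75,c→76,a→45 46:m→77,2→46,c→78,a→43 47:m→79,2→78,c→47,a→41 48:m→5,2→48,c→64,a→38 49:m→80,2→51,c→49,a→40 50:m→5,2→5,c→37,a→50 51:m→5,2→15,c→51,a→51 52:m→5,2→54,c→37,a→52 53:m→81,2→53,c→49,a→41 54:m→5,2→54,c→16,a→82 55:m→15,2→83,c→55,a→84 56:m→5,2→54,c→85,a→45 57:m→86,2→57,c→57,a→41 58:m→5,2→54,c→55,a→52 59:m→15,2→59,c→87,a→88 60:m→15,2→89,c→60,a→60 61:m→61,2→15,c→89,a→90 62:m→15,2→62,c→62,a→88 63:m→90,2→63,c→91,a→92 64:m→15,2→16,c→64,a→60 65:m→61,2→65,c→87,a→93 66:m→94,2→69,c→66,a→95 67:m→96,2→67,c→95,a→74 68:m→5,2→61,c→60,a→68 69:m→61,2→15,c→69,a→97 70:m→5,2→75,c→60,a→70 71:m→98,2→71,c→66,a→67 72:m→61,2→72,c→62,a→93 73:m→90,2→99,c→100,a→92 74:m→92,2→74,c→15,a→74 75:m→61,2→75,c→89,a→99 76:m→15,2→101,c→76,a→102 77:m→61,2→75,c→103,a→73 78:m→104,2→78,c→78,a→67 79:m→5,2→75,c→76,a→70 80:m→5,2→5,c→64,a→68 81:m→5,2→54,c→64,a→70 82:m→5,2→75,c→16,a→82 83:m→15,2→83,c→16,a→105 84:m→15,2→83,c→37,a→84 85:m→15,2→83,c→85,a→102 86:m→5,2→54,c→85,a→70 87:m→15,2→89,c→87,a→106 88:m→15,2→88,c→106,a→107 89:m→15,2→15,c→89,a→108 90:m→90,2→15,c→108,a→109 91:m→15,2→91,c→91,a→107 92:m→109,2→92,c→15,a→92 93:m→90,2→93,c→106,a→92 94:m→61,2→61,c→87,a→110 95:m→110,2→97,c→95,a→111 96:m→90,2→99,c→106,a→92 97:m→90,2→15,c→97,a→109 98:m→61,2→75,c→87,a→96 99:m→90,2→99,c→108,a→92 100:m→15,2→112,c→100,a→107 101:m→15,2→101,c→89,a→112 102:m→15,2→101,c→60,a→102 103:m→15,2→101,c→103,a→113 104:m→61,2→75,c→103,a→96 105:m→15,2→101,c→16,a→105 106:m→15,2→108,c→106,a→114 107:m→15,2→107,c→15,a→107 108:m→15,2→15,c→108,a→115 109:m→109,2→15,c→15,a→109 110:m→90,2→90,c→106,a→116 111:m→116,2→109,c→15,a→111 112:m→15,2→112,c→108,a→107 113:m→15,2→112,c→106,a→107 114:m→15,2→115,c→15,a→114 115:m→15,2→15,c→15,a→115 116:m→109,2→109,c→15,a→116.
'mm2': N↓-sim [129, 87, 11, 3] end={s57,s82,s84} — reject; 3/3 del acc.
'mcm': N↓-sim [129, 87, 40, 3] end={s57,s82,s84} — reject; 3/3 deletions ∈↓L.
'cac22': N↓-sim [129, 110, 79, 33, 14, 3] end={s57,s82,s84} — reject; 5/5 single-dels accept.
'2a2aac': |S_i|=[129, 108, 84, 58, 31, 11, 3] end={s57,s82,s84} rej; 6/6 deletions ∈↓L.
'aam2c2': run [129, 125, 108, 58, 23, 7, 3] end={s57,s82,s84} ∉↓L; 6/6 deletions ∈↓L.
5 words, ⪯-incomp.
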